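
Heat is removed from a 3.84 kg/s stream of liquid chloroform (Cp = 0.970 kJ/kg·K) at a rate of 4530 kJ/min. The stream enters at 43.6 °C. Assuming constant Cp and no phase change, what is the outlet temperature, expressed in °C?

T_out = 23.3 °C

Q = 4530 kJ/min = 75.5 kJ/s
ΔT = Q/(ṁ·Cp) = 75.5/(3.84×0.970) = 20.27 K
T_out = 43.6 − 20.27 = 23.33 °C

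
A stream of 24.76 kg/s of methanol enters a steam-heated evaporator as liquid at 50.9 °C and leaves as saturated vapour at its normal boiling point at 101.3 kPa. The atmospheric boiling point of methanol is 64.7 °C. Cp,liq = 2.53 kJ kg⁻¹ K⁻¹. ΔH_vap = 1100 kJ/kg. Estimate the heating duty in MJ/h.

Q = 101000 MJ/h

liquid 50.9→64.7 °C: 34.914 kJ/kg
vaporisation at 64.7 °C: 1100 kJ/kg
Δh = 34.914 + 1100 = 1134.9 kJ/kg
Q = ṁ·Δh = 24.76 kg/s × 1134.9 kJ/kg = 28100 kJ/s
|Q| = 28100 kW = 101160 MJ/h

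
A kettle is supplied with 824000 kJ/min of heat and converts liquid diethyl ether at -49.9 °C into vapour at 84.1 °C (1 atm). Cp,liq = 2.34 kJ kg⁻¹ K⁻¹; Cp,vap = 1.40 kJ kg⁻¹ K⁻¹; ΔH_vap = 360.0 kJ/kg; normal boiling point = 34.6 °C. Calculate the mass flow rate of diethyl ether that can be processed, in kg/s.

ṁ = 21.9 kg/s

Δh = 2.34×(34.6−-49.9) + 360.0 + 1.40×(84.1−34.6) = 627.03 kJ/kg
Q = 824000 kJ/min = 13733 kJ/s = 13733 kJ/s
ṁ = Q/Δh = 13733 / 627.03 = 21.902 kg/s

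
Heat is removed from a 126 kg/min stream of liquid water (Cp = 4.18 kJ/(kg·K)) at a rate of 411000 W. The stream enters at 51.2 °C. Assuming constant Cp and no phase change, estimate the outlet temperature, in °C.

Q = 411000 W = 24660 kJ/min
ΔT = Q/(ṁ·Cp) = 24660/(126×4.18) = 46.822 K
T_out = 51.2 − 46.822 = 4.3784 °C

T_out = 4.38 °C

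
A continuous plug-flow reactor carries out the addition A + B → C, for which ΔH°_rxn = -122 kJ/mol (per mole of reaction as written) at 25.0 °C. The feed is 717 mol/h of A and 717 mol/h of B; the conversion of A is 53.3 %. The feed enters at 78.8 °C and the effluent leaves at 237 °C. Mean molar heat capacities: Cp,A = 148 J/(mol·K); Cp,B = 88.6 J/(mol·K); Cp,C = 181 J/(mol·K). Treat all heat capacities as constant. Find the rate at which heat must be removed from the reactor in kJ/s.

Q_out = 6.75 kJ/s

Extent of reaction ξ = 0.533 × 717 = 382.16 mol/h
Reaction term: ξ·ΔH°_rxn = 382.16 × -122 = -46624 kJ/h
Sensible, feed 78.8→25 °C: -9126.8 kJ/h
Outlet flows (mol/h): A 334.84, B 334.84, C 382.16
Sensible, products 25→237 °C: 31460 kJ/h
Q = ΔH = -24291 kJ/h = -6.7475 kW
Heat removed = 6.7475 kJ/s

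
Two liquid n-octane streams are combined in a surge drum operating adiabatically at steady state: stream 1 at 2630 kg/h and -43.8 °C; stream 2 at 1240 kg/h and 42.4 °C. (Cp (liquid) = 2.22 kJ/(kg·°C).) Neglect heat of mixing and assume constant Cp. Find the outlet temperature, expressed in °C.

Energy balance with Q = 0: Σ ṁᵢCp,ᵢ(T_out − Tᵢ) = 0
Σ ṁᵢCp,ᵢTᵢ = 2630×2.22×-43.8 + 1240×2.22×42.4 = -139010
Σ ṁᵢCp,ᵢ = 2630×2.22 + 1240×2.22 = 8591.4
T_out = -139010 / 8591.4 = -16.18 °C

T_out = -16.2 °C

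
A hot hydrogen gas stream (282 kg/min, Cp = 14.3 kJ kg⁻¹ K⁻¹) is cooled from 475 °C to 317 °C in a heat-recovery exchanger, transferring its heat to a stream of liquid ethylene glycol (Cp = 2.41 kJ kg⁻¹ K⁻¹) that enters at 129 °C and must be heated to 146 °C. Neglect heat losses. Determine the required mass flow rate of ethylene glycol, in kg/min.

ṁ_c = 15600 kg/min

Heat released by hot stream: Q = 282 × 14.3 × (475 − 317) = 637150 kJ/min
Energy balance on cold side (adiabatic exchanger): Q = ṁ_c·Cp_c·(T_c,out − T_c,in)
ṁ_c = 637150 / [2.41 × (146 − 129)] = 15552 kg/min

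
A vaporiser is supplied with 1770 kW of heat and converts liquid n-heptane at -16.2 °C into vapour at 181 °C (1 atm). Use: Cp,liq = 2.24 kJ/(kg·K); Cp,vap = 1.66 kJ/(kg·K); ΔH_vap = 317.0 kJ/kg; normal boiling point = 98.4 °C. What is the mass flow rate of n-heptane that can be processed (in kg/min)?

Δh = 2.24×(98.4−-16.2) + 317.0 + 1.66×(181−98.4) = 710.82 kJ/kg
Q = 1770 kW = 1770 kJ/s = 106200 kJ/min
ṁ = Q/Δh = 106200 / 710.82 = 149.4 kg/min

ṁ = 149 kg/min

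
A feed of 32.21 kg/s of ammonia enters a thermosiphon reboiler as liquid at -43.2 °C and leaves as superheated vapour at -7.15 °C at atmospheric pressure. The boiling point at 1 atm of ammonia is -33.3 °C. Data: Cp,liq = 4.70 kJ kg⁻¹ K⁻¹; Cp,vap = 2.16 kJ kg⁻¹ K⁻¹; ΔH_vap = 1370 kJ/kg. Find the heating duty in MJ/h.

liquid -43.2→-33.3 °C: 46.53 kJ/kg
vaporisation at -33.3 °C: 1370 kJ/kg
vapour -33.3→-7.15 °C: 56.484 kJ/kg
Δh = 46.53 + 1370 + 56.484 = 1473 kJ/kg
Q = ṁ·Δh = 32.21 kg/s × 1473 kJ/kg = 47446 kJ/s
|Q| = 47446 kW = 170800 MJ/h

Q = 171000 MJ/h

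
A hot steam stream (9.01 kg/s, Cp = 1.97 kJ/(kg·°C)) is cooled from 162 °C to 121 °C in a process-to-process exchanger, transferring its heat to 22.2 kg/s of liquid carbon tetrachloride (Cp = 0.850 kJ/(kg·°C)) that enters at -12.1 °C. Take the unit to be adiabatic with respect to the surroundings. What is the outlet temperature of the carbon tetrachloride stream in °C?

Heat released by hot stream: Q = 9.01 × 1.97 × (162 − 121) = 727.74 kJ/s
Energy balance on cold side (adiabatic exchanger): Q = ṁ_c·Cp_c·(T_c,out − T_c,in)
T_c,out = -12.1 + 727.74/(22.2 × 0.850) = 26.466 °C

T_c,out = 26.5 °C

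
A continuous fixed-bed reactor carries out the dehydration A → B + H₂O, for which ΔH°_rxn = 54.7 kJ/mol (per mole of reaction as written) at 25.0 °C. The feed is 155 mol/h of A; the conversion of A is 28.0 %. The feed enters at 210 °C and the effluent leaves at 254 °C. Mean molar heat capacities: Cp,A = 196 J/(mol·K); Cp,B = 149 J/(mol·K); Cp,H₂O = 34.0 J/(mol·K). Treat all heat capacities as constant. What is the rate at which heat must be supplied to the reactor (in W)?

Extent of reaction ξ = 0.280 × 155 = 43.4 mol/h
Reaction term: ξ·ΔH°_rxn = 43.4 × 54.7 = 2374 kJ/h
Sensible, feed 210→25 °C: -5620.3 kJ/h
Outlet flows (mol/h): A 111.6, B 43.4, H₂O 43.4
Sensible, products 25→254 °C: 6827.8 kJ/h
Q = ΔH = 3581.5 kJ/h = 0.99486 kW
Heat supplied = 994.86 W

Q_in = 995 W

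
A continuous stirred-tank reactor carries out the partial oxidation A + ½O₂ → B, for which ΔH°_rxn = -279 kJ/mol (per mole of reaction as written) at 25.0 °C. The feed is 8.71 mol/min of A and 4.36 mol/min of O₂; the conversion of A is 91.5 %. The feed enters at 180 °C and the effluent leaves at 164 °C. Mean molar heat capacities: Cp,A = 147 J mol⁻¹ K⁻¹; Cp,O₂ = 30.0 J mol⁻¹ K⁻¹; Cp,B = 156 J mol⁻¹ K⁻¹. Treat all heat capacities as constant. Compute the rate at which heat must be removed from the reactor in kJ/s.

Q_out = 37.5 kJ/s

Extent of reaction ξ = 0.915 × 8.71 = 7.9697 mol/min
Reaction term: ξ·ΔH°_rxn = 7.9697 × -279 = -2223.5 kJ/min
Sensible, feed 180→25 °C: -218.73 kJ/min
Outlet flows (mol/min): A 0.74035, O₂ 0.37517, B 7.9697
Sensible, products 25→164 °C: 189.51 kJ/min
Q = ΔH = -2252.8 kJ/min = -37.546 kW
Heat removed = 37.546 kJ/s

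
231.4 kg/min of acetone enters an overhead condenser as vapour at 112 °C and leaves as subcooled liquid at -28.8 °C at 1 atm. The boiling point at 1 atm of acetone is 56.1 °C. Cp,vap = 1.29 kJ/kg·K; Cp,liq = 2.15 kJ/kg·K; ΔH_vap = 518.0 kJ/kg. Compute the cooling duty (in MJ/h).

vapour 112→56.1 °C: -72.111 kJ/kg
condensation at 56.1 °C: -518 kJ/kg
liquid 56.1→-28.8 °C: -182.53 kJ/kg
Δh = -72.111 + -518 + -182.53 = -772.65 kJ/kg
Q = ṁ·Δh = 231.4 kg/min × -772.65 kJ/kg = -178790 kJ/min
|Q| = 2979.8 kW = 10727 MJ/h

Q_c = 10700 MJ/h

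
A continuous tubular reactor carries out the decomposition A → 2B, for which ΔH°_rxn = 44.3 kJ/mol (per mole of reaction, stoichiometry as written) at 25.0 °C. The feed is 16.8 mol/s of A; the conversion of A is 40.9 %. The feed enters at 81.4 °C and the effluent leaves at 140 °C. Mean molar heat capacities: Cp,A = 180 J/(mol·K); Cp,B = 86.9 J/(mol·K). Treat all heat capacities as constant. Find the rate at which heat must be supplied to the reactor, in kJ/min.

Extent of reaction ξ = 0.409 × 16.8 = 6.8712 mol/s
Reaction term: ξ·ΔH°_rxn = 6.8712 × 44.3 = 304.39 kJ/s
Sensible, feed 81.4→25 °C: -170.55 kJ/s
Outlet flows (mol/s): A 9.9288, B 13.742
Sensible, products 25→140 °C: 342.86 kJ/s
Q = ΔH = 476.7 kJ/s = 476.7 kW
Heat supplied = 28602 kJ/min

Q_in = 28600 kJ/min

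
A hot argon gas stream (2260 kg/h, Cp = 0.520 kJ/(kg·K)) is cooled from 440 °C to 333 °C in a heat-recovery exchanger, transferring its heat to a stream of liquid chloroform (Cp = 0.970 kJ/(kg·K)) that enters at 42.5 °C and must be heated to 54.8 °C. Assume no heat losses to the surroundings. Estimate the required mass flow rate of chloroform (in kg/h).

Heat released by hot stream: Q = 2260 × 0.520 × (440 − 333) = 125750 kJ/h
Energy balance on cold side (adiabatic exchanger): Q = ṁ_c·Cp_c·(T_c,out − T_c,in)
ṁ_c = 125750 / [0.970 × (54.8 − 42.5)] = 10539 kg/h

ṁ_c = 10500 kg/h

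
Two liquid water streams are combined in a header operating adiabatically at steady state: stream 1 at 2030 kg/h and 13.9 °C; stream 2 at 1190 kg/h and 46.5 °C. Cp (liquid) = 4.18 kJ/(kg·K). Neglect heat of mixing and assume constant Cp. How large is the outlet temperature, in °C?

T_out = 25.9 °C

No heat crosses the boundary, so H_out = H_in.
T_out = Σ ṁᵢCp,ᵢTᵢ / Σ ṁᵢCp,ᵢ
      = 349250 / 13460 = 25.948 °C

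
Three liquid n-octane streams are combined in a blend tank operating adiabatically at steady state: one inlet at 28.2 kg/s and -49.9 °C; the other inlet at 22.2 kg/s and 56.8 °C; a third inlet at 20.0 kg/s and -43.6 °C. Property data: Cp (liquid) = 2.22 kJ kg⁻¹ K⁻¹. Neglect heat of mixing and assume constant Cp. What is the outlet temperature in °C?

T_out = -14.5 °C

No heat crosses the boundary, so H_out = H_in.
Σ ṁᵢCp,ᵢTᵢ = 28.2×2.22×-49.9 + 22.2×2.22×56.8 + 20.0×2.22×-43.6 = -2260.4
Σ ṁᵢCp,ᵢ = 28.2×2.22 + 22.2×2.22 + 20.0×2.22 = 156.29
T_out = -2260.4 / 156.29 = -14.463 °C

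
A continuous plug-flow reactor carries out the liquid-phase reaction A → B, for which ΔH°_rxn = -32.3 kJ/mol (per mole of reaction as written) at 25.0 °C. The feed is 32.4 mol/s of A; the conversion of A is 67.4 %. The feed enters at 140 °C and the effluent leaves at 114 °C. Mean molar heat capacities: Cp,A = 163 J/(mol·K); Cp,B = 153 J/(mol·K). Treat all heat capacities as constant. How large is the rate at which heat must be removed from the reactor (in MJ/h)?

Q_out = 3100 MJ/h

Extent of reaction ξ = 0.674 × 32.4 = 21.838 mol/s
Reaction term: ξ·ΔH°_rxn = 21.838 × -32.3 = -705.35 kJ/s
Sensible, feed 140→25 °C: -607.34 kJ/s
Outlet flows (mol/s): A 10.562, B 21.838
Sensible, products 25→114 °C: 450.59 kJ/s
Q = ΔH = -862.1 kJ/s = -862.1 kW
Heat removed = 3103.6 MJ/h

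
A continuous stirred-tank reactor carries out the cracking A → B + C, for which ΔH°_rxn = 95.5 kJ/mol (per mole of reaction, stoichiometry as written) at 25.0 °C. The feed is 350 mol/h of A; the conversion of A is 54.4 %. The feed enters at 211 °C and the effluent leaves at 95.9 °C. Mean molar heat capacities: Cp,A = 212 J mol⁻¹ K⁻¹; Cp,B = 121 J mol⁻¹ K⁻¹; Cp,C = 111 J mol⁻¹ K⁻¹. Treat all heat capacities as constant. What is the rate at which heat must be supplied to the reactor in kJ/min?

Extent of reaction ξ = 0.544 × 350 = 190.4 mol/h
Reaction term: ξ·ΔH°_rxn = 190.4 × 95.5 = 18183 kJ/h
Sensible, feed 211→25 °C: -13801 kJ/h
Outlet flows (mol/h): A 159.6, B 190.4, C 190.4
Sensible, products 25→95.9 °C: 5530.8 kJ/h
Q = ΔH = 9912.8 kJ/h = 2.7535 kW
Heat supplied = 165.21 kJ/min

Q_in = 165 kJ/min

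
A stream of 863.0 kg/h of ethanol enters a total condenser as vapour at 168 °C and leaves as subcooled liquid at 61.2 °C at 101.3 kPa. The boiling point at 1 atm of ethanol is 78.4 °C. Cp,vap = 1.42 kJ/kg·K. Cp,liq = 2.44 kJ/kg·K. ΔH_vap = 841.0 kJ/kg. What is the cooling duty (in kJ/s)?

Q_c = 242 kJ/s

vapour 168→78.4 °C: -127.23 kJ/kg
condensation at 78.4 °C: -841 kJ/kg
liquid 78.4→61.2 °C: -41.968 kJ/kg
Δh = -127.23 + -841 + -41.968 = -1010.2 kJ/kg
Q = ṁ·Δh = 863.0 kg/h × -1010.2 kJ/kg = -871800 kJ/h
|Q| = 242.17 kW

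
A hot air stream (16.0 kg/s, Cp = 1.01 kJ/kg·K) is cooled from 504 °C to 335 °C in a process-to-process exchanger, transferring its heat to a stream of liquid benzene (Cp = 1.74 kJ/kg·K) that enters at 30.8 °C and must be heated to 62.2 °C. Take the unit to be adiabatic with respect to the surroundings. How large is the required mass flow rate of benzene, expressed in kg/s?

ṁ_c = 50.0 kg/s

Heat released by hot stream: Q = 16.0 × 1.01 × (504 − 335) = 2731 kJ/s
Energy balance on cold side (adiabatic exchanger): Q = ṁ_c·Cp_c·(T_c,out − T_c,in)
ṁ_c = 2731 / [1.74 × (62.2 − 30.8)] = 49.986 kg/s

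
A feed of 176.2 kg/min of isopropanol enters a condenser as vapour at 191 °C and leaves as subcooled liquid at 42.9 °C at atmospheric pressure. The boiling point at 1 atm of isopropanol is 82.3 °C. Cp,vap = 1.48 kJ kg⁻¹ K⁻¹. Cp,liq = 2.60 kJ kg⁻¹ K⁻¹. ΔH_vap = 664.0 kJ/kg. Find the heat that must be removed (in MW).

vapour 191→82.3 °C: -160.88 kJ/kg
condensation at 82.3 °C: -664 kJ/kg
liquid 82.3→42.9 °C: -102.44 kJ/kg
Δh = -160.88 + -664 + -102.44 = -927.32 kJ/kg
Q = ṁ·Δh = 176.2 kg/min × -927.32 kJ/kg = -163390 kJ/min
|Q| = 2723.2 kW = 2.7232 MW

Q_c = 2.72 MW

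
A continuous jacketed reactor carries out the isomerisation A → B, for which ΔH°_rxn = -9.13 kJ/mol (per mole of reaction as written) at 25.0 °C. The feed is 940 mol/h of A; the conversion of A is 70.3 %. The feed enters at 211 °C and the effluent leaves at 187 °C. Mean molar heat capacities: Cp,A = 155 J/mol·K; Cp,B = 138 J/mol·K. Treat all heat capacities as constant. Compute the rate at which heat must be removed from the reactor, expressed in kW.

Q_out = 3.15 kW

Extent of reaction ξ = 0.703 × 940 = 660.82 mol/h
Reaction term: ξ·ΔH°_rxn = 660.82 × -9.13 = -6033.3 kJ/h
Sensible, feed 211→25 °C: -27100 kJ/h
Outlet flows (mol/h): A 279.18, B 660.82
Sensible, products 25→187 °C: 21784 kJ/h
Q = ΔH = -11350 kJ/h = -3.1528 kW
Heat removed = 3.1528 kW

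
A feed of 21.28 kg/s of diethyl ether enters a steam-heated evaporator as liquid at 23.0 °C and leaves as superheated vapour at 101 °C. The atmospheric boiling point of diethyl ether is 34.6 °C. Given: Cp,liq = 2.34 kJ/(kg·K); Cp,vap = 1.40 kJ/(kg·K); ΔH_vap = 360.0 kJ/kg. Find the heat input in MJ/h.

Q = 36800 MJ/h

liquid 23.0→34.6 °C: 27.144 kJ/kg
vaporisation at 34.6 °C: 360 kJ/kg
vapour 34.6→101 °C: 92.96 kJ/kg
Δh = 27.144 + 360 + 92.96 = 480.1 kJ/kg
Q = ṁ·Δh = 21.28 kg/s × 480.1 kJ/kg = 10217 kJ/s
|Q| = 10217 kW = 36780 MJ/h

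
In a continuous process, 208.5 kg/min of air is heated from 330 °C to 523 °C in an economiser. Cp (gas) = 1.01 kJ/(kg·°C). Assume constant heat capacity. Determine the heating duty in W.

Q = 677000 W

Q = ṁ·Cp·ΔT = 208.5 × 1.01 × (523 − 330) = 40643 kJ/min
Converting: 40643 / 60 s = 677.38 kW
Heating duty = 677380 W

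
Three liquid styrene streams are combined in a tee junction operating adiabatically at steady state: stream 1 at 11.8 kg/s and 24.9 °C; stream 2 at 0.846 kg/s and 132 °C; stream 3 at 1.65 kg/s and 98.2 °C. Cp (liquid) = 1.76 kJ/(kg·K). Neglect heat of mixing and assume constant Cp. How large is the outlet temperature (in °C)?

Energy balance with Q = 0: Σ ṁᵢCp,ᵢ(T_out − Tᵢ) = 0
Σ ṁᵢCp,ᵢTᵢ = 11.8×1.76×24.9 + 0.846×1.76×132 + 1.65×1.76×98.2 = 998.84
Σ ṁᵢCp,ᵢ = 11.8×1.76 + 0.846×1.76 + 1.65×1.76 = 25.161
T_out = 998.84 / 25.161 = 39.698 °C

T_out = 39.7 °C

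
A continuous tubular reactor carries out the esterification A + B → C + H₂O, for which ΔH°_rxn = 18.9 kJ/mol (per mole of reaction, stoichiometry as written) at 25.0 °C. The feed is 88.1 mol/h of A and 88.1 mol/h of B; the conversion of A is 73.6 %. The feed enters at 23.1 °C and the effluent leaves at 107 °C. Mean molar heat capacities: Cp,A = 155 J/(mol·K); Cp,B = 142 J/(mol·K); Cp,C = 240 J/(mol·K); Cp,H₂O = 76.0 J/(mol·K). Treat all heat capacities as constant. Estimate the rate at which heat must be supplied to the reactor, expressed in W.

Extent of reaction ξ = 0.736 × 88.1 = 64.842 mol/h
Reaction term: ξ·ΔH°_rxn = 64.842 × 18.9 = 1225.5 kJ/h
Sensible, feed 23.1→25 °C: 49.715 kJ/h
Outlet flows (mol/h): A 23.258, B 23.258, C 64.842, H₂O 64.842
Sensible, products 25→107 °C: 2246.6 kJ/h
Q = ΔH = 3521.8 kJ/h = 0.97829 kW
Heat supplied = 978.29 W

Q_in = 978 W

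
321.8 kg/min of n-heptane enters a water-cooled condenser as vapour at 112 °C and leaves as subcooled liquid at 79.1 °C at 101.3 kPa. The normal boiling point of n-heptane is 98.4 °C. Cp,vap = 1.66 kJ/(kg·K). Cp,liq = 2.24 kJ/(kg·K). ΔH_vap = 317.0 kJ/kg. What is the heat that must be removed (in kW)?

vapour 112→98.4 °C: -22.576 kJ/kg
condensation at 98.4 °C: -317 kJ/kg
liquid 98.4→79.1 °C: -43.232 kJ/kg
Δh = -22.576 + -317 + -43.232 = -382.81 kJ/kg
Q = ṁ·Δh = 321.8 kg/min × -382.81 kJ/kg = -123190 kJ/min
|Q| = 2053.1 kW

Q_c = 2050 kW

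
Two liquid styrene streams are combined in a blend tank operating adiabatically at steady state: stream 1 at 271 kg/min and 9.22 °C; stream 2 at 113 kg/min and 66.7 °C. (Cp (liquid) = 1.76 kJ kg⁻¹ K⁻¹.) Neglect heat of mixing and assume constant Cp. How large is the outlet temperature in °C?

No heat crosses the boundary, so H_out = H_in.
T_out = Σ ṁᵢCp,ᵢTᵢ / Σ ṁᵢCp,ᵢ
      = 17663 / 675.84 = 26.135 °C

T_out = 26.1 °C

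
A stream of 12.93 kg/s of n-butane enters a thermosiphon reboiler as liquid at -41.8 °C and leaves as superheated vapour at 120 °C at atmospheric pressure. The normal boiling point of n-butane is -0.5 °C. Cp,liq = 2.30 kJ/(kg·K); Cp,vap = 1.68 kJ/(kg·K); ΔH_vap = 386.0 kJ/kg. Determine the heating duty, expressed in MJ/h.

Q = 31800 MJ/h

liquid -41.8→-0.5 °C: 94.99 kJ/kg
vaporisation at -0.5 °C: 386 kJ/kg
vapour -0.5→120 °C: 202.44 kJ/kg
Δh = 94.99 + 386 + 202.44 = 683.43 kJ/kg
Q = ṁ·Δh = 12.93 kg/s × 683.43 kJ/kg = 8836.7 kJ/s
|Q| = 8836.7 kW = 31812 MJ/h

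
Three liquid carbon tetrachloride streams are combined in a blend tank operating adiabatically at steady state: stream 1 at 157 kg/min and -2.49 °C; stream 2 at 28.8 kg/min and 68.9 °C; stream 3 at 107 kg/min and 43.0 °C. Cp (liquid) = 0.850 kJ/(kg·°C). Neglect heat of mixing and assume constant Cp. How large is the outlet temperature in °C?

T_out = 21.2 °C

No heat crosses the boundary, so H_out = H_in.
Σ ṁᵢCp,ᵢTᵢ = 157×0.850×-2.49 + 28.8×0.850×68.9 + 107×0.850×43.0 = 5265.2
Σ ṁᵢCp,ᵢ = 157×0.850 + 28.8×0.850 + 107×0.850 = 248.88
T_out = 5265.2 / 248.88 = 21.156 °C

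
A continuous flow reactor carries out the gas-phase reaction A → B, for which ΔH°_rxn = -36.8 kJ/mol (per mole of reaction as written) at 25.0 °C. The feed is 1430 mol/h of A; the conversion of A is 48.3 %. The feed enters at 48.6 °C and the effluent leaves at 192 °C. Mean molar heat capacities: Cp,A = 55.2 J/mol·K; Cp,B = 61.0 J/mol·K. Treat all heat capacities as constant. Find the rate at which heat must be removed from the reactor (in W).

Q_out = 3730 W

Extent of reaction ξ = 0.483 × 1430 = 690.69 mol/h
Reaction term: ξ·ΔH°_rxn = 690.69 × -36.8 = -25417 kJ/h
Sensible, feed 48.6→25 °C: -1862.9 kJ/h
Outlet flows (mol/h): A 739.31, B 690.69
Sensible, products 25→192 °C: 13851 kJ/h
Q = ΔH = -13429 kJ/h = -3.7303 kW
Heat removed = 3730.3 W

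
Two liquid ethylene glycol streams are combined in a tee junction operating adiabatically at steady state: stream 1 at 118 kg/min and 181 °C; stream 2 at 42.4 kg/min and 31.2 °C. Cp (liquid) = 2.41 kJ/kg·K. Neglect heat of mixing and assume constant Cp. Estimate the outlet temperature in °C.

Adiabatic, steady state ⇒ Σ ṁᵢCp,ᵢ(T_out − Tᵢ) = 0
Σ ṁᵢCp,ᵢTᵢ = 118×2.41×181 + 42.4×2.41×31.2 = 54661
Σ ṁᵢCp,ᵢ = 118×2.41 + 42.4×2.41 = 386.56
T_out = 54661 / 386.56 = 141.4 °C

T_out = 141 °C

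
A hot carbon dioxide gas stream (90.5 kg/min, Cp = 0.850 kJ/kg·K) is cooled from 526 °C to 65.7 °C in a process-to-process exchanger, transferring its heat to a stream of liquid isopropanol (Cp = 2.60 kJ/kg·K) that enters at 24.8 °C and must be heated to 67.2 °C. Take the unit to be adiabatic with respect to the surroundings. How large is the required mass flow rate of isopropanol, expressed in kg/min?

Heat released by hot stream: Q = 90.5 × 0.850 × (526 − 65.7) = 35409 kJ/min
Energy balance on cold side (adiabatic exchanger): Q = ṁ_c·Cp_c·(T_c,out − T_c,in)
ṁ_c = 35409 / [2.60 × (67.2 − 24.8)] = 321.2 kg/min

ṁ_c = 321 kg/min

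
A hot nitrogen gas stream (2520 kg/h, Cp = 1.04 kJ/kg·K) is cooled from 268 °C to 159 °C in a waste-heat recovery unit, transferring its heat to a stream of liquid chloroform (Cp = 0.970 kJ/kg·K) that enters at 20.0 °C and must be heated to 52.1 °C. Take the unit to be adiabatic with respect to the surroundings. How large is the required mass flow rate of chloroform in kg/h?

Heat released by hot stream: Q = 2520 × 1.04 × (268 − 159) = 285670 kJ/h
Energy balance on cold side (adiabatic exchanger): Q = ṁ_c·Cp_c·(T_c,out − T_c,in)
ṁ_c = 285670 / [0.970 × (52.1 − 20.0)] = 9174.5 kg/h

ṁ_c = 9170 kg/h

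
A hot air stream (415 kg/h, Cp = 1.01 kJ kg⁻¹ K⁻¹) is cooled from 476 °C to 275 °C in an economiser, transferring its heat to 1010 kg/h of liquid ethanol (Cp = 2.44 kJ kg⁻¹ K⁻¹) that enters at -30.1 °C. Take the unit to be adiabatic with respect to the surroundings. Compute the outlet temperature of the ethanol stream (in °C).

Heat released by hot stream: Q = 415 × 1.01 × (476 − 275) = 84249 kJ/h
Energy balance on cold side (adiabatic exchanger): Q = ṁ_c·Cp_c·(T_c,out − T_c,in)
T_c,out = -30.1 + 84249/(1010 × 2.44) = 4.0865 °C

T_c,out = 4.09 °C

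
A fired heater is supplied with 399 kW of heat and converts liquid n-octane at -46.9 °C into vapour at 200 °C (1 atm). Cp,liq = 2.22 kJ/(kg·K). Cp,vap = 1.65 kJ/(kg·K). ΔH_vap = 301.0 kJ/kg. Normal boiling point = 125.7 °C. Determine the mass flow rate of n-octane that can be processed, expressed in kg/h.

Δh = 2.22×(125.7−-46.9) + 301.0 + 1.65×(200−125.7) = 806.77 kJ/kg
Q = 399 kW = 399 kJ/s = 1.4364e+06 kJ/h
ṁ = Q/Δh = 1.4364e+06 / 806.77 = 1780.4 kg/h

ṁ = 1780 kg/h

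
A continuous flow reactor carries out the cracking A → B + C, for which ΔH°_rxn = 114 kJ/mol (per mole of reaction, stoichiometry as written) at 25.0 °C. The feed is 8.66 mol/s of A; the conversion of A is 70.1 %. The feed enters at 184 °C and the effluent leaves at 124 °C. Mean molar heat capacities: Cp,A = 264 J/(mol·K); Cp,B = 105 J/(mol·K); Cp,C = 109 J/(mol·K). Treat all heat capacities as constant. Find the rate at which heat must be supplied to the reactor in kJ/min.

Extent of reaction ξ = 0.701 × 8.66 = 6.0707 mol/s
Reaction term: ξ·ΔH°_rxn = 6.0707 × 114 = 692.06 kJ/s
Sensible, feed 184→25 °C: -363.51 kJ/s
Outlet flows (mol/s): A 2.5893, B 6.0707, C 6.0707
Sensible, products 25→124 °C: 196.29 kJ/s
Q = ΔH = 524.83 kJ/s = 524.83 kW
Heat supplied = 31490 kJ/min

Q_in = 31500 kJ/min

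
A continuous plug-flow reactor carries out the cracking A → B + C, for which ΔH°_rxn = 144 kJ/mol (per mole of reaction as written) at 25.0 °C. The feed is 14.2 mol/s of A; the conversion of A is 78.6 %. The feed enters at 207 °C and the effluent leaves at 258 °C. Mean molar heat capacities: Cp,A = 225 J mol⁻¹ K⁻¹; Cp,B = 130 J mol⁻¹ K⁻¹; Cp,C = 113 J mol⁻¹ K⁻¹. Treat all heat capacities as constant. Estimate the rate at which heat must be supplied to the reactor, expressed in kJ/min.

Extent of reaction ξ = 0.786 × 14.2 = 11.161 mol/s
Reaction term: ξ·ΔH°_rxn = 11.161 × 144 = 1607.2 kJ/s
Sensible, feed 207→25 °C: -581.49 kJ/s
Outlet flows (mol/s): A 3.0388, B 11.161, C 11.161
Sensible, products 25→258 °C: 791.25 kJ/s
Q = ΔH = 1817 kJ/s = 1817 kW
Heat supplied = 109020 kJ/min

Q_in = 109000 kJ/min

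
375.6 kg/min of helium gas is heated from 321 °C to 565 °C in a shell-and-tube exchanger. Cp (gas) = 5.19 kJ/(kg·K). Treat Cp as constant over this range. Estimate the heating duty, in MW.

Q = 7.93 MW

Q = ṁ·Cp·ΔT = 375.6 × 5.19 × (565 − 321) = 475640 kJ/min
Converting: 475640 / 60 s = 7927.4 kW
Heating duty = 7.9274 MW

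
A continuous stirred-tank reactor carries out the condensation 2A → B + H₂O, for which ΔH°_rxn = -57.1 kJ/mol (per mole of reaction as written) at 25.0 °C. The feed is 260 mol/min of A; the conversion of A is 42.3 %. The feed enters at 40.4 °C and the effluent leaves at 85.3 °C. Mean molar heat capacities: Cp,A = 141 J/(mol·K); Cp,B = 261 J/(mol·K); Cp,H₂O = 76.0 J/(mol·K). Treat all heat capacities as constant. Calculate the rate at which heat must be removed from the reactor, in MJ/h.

Q_out = 78.7 MJ/h

Extent of reaction ξ = 0.423 × 260 / 2 = 54.99 mol/min
Reaction term: ξ·ΔH°_rxn = 54.99 × -57.1 = -3139.9 kJ/min
Sensible, feed 40.4→25 °C: -564.56 kJ/min
Outlet flows (mol/min): A 150.02, B 54.99, H₂O 54.99
Sensible, products 25→85.3 °C: 2393 kJ/min
Q = ΔH = -1311.5 kJ/min = -21.859 kW
Heat removed = 78.691 MJ/h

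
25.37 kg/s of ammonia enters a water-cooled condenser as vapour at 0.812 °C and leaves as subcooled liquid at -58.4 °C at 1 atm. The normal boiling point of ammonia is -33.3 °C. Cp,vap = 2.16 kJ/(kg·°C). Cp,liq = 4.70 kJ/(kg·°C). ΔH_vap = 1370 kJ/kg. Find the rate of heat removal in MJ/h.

Q_c = 143000 MJ/h

vapour 0.812→-33.3 °C: -73.682 kJ/kg
condensation at -33.3 °C: -1370 kJ/kg
liquid -33.3→-58.4 °C: -117.97 kJ/kg
Δh = -73.682 + -1370 + -117.97 = -1561.7 kJ/kg
Q = ṁ·Δh = 25.37 kg/s × -1561.7 kJ/kg = -39619 kJ/s
|Q| = 39619 kW = 142630 MJ/h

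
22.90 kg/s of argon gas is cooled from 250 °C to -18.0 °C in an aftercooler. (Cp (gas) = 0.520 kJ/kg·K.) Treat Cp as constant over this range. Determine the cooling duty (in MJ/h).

Q_c = 11500 MJ/h

Q = ṁ·Cp·ΔT = 22.90 × 0.520 × (-18.0 − 250) = -3191.3 kJ/s
Cooling duty = 11489 MJ/h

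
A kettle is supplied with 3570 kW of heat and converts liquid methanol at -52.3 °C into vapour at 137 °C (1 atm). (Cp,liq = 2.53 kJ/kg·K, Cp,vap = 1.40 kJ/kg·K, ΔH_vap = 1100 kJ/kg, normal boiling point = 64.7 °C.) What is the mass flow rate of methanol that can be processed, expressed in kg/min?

ṁ = 143 kg/min

Δh = 2.53×(64.7−-52.3) + 1100 + 1.40×(137−64.7) = 1497.2 kJ/kg
Q = 3570 kW = 3570 kJ/s = 214200 kJ/min
ṁ = Q/Δh = 214200 / 1497.2 = 143.06 kg/min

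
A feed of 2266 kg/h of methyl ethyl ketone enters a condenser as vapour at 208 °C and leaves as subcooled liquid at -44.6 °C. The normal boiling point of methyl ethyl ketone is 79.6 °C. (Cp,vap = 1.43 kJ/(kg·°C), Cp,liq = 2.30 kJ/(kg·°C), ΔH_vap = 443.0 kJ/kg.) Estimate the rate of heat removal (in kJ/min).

vapour 208→79.6 °C: -183.61 kJ/kg
condensation at 79.6 °C: -443 kJ/kg
liquid 79.6→-44.6 °C: -285.66 kJ/kg
Δh = -183.61 + -443 + -285.66 = -912.27 kJ/kg
Q = ṁ·Δh = 2266 kg/h × -912.27 kJ/kg = -2.0672e+06 kJ/h
|Q| = 574.22 kW = 34453 kJ/min

Q_c = 34500 kJ/min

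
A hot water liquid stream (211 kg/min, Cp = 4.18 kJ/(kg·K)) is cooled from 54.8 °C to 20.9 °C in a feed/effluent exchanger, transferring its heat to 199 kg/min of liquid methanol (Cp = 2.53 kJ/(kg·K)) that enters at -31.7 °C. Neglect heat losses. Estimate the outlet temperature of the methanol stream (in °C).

Heat released by hot stream: Q = 211 × 4.18 × (54.8 − 20.9) = 29899 kJ/min
Energy balance on cold side (adiabatic exchanger): Q = ṁ_c·Cp_c·(T_c,out − T_c,in)
T_c,out = -31.7 + 29899/(199 × 2.53) = 27.686 °C

T_c,out = 27.7 °C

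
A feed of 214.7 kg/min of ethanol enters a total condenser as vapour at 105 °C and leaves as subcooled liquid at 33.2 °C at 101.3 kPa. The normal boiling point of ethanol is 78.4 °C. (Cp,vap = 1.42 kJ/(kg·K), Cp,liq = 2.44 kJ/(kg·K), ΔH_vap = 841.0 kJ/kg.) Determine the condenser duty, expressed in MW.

Q_c = 3.54 MW

vapour 105→78.4 °C: -37.772 kJ/kg
condensation at 78.4 °C: -841 kJ/kg
liquid 78.4→33.2 °C: -110.29 kJ/kg
Δh = -37.772 + -841 + -110.29 = -989.06 kJ/kg
Q = ṁ·Δh = 214.7 kg/min × -989.06 kJ/kg = -212350 kJ/min
|Q| = 3539.2 kW = 3.5392 MW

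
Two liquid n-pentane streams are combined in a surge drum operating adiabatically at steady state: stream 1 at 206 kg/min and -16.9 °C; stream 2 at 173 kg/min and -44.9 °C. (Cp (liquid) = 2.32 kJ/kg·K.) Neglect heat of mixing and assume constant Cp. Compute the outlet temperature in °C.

No heat crosses the boundary, so H_out = H_in.
Σ ṁᵢCp,ᵢTᵢ = 206×2.32×-16.9 + 173×2.32×-44.9 = -26098
Σ ṁᵢCp,ᵢ = 206×2.32 + 173×2.32 = 879.28
T_out = -26098 / 879.28 = -29.681 °C

T_out = -29.7 °C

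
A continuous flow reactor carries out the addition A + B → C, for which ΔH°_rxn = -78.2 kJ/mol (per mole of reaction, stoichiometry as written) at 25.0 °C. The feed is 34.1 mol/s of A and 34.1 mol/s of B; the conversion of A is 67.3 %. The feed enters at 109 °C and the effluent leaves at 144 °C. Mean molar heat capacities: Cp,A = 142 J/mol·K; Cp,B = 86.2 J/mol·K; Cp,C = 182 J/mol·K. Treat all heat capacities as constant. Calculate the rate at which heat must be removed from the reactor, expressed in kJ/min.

Q_out = 98900 kJ/min

Extent of reaction ξ = 0.673 × 34.1 = 22.949 mol/s
Reaction term: ξ·ΔH°_rxn = 22.949 × -78.2 = -1794.6 kJ/s
Sensible, feed 109→25 °C: -653.66 kJ/s
Outlet flows (mol/s): A 11.151, B 11.151, C 22.949
Sensible, products 25→144 °C: 799.84 kJ/s
Q = ΔH = -1648.4 kJ/s = -1648.4 kW
Heat removed = 98907 kJ/min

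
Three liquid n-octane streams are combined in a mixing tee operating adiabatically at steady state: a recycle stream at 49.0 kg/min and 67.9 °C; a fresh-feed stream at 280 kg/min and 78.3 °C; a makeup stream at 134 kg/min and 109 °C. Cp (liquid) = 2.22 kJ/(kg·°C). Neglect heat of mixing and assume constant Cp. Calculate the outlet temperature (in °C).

Energy balance with Q = 0: Σ ṁᵢCp,ᵢ(T_out − Tᵢ) = 0
Σ ṁᵢCp,ᵢTᵢ = 49.0×2.22×67.9 + 280×2.22×78.3 + 134×2.22×109 = 88483
Σ ṁᵢCp,ᵢ = 49.0×2.22 + 280×2.22 + 134×2.22 = 1027.9
T_out = 88483 / 1027.9 = 86.084 °C

T_out = 86.1 °C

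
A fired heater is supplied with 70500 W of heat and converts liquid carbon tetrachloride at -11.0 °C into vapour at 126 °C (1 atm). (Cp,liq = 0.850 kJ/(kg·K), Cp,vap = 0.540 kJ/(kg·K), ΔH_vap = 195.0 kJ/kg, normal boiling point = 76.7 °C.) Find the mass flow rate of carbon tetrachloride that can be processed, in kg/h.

ṁ = 857 kg/h

Δh = 0.850×(76.7−-11.0) + 195.0 + 0.540×(126−76.7) = 296.17 kJ/kg
Q = 70500 W = 70.5 kJ/s = 253800 kJ/h
ṁ = Q/Δh = 253800 / 296.17 = 856.95 kg/h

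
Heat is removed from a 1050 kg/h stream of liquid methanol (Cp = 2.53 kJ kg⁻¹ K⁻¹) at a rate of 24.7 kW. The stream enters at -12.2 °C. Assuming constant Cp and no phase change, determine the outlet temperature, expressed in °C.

Q = 24.7 kW = 88920 kJ/h
ΔT = Q/(ṁ·Cp) = 88920/(1050×2.53) = 33.473 K
T_out = -12.2 − 33.473 = -45.673 °C

T_out = -45.7 °C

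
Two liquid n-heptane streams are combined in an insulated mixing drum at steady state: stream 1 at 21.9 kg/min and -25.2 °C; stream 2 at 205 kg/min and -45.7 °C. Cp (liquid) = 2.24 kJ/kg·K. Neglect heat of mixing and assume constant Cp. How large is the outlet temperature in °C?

No heat crosses the boundary, so H_out = H_in.
T_out = Σ ṁᵢCp,ᵢTᵢ / Σ ṁᵢCp,ᵢ
      = -22222 / 508.26 = -43.721 °C

T_out = -43.7 °C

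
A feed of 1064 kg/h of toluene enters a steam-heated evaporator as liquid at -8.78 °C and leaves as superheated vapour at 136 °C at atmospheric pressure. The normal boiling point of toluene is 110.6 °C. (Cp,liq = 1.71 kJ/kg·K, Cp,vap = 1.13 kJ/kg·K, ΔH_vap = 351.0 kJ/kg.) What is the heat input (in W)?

liquid -8.78→110.6 °C: 204.14 kJ/kg
vaporisation at 110.6 °C: 351 kJ/kg
vapour 110.6→136 °C: 28.702 kJ/kg
Δh = 204.14 + 351 + 28.702 = 583.84 kJ/kg
Q = ṁ·Δh = 1064 kg/h × 583.84 kJ/kg = 621210 kJ/h
|Q| = 172.56 kW = 172560 W

Q = 173000 W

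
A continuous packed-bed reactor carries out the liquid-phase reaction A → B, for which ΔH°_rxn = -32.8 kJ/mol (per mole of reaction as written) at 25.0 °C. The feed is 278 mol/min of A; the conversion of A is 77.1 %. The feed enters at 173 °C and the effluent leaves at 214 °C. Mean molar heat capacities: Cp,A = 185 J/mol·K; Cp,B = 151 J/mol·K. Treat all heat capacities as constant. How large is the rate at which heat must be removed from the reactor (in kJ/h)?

Extent of reaction ξ = 0.771 × 278 = 214.34 mol/min
Reaction term: ξ·ΔH°_rxn = 214.34 × -32.8 = -7030.3 kJ/min
Sensible, feed 173→25 °C: -7611.6 kJ/min
Outlet flows (mol/min): A 63.662, B 214.34
Sensible, products 25→214 °C: 8342.9 kJ/min
Q = ΔH = -6299 kJ/min = -104.98 kW
Heat removed = 377940 kJ/h

Q_out = 378000 kJ/h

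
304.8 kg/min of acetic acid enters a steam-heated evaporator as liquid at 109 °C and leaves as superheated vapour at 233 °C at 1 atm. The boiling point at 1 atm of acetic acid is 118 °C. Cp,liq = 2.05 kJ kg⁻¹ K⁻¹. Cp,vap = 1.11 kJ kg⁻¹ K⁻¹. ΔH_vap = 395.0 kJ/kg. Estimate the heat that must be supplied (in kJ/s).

Q = 2750 kJ/s

liquid 109→118 °C: 18.45 kJ/kg
vaporisation at 118 °C: 395 kJ/kg
vapour 118→233 °C: 127.65 kJ/kg
Δh = 18.45 + 395 + 127.65 = 541.1 kJ/kg
Q = ṁ·Δh = 304.8 kg/min × 541.1 kJ/kg = 164930 kJ/min
|Q| = 2748.8 kW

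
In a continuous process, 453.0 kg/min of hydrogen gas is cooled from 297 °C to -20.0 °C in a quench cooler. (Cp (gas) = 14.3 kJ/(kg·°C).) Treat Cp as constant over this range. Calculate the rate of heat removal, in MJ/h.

Q = ṁ·Cp·ΔT = 453.0 × 14.3 × (-20.0 − 297) = -2.0535e+06 kJ/min
Converting: 2.0535e+06 / 60 s = 34225 kW
Cooling duty = 123210 MJ/h

Q_c = 123000 MJ/h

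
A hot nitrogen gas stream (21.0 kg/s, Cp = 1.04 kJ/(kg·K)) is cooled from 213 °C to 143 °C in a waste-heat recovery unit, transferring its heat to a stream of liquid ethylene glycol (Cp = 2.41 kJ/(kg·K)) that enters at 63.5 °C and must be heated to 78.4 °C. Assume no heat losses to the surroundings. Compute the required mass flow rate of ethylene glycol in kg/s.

ṁ_c = 42.6 kg/s

Heat released by hot stream: Q = 21.0 × 1.04 × (213 − 143) = 1528.8 kJ/s
Energy balance on cold side (adiabatic exchanger): Q = ṁ_c·Cp_c·(T_c,out − T_c,in)
ṁ_c = 1528.8 / [2.41 × (78.4 − 63.5)] = 42.574 kg/s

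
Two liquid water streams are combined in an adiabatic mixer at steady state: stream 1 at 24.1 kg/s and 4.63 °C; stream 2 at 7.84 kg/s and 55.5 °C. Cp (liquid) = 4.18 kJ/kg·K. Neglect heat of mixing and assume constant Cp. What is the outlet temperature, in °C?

T_out = 17.1 °C

Adiabatic, steady state ⇒ Σ ṁᵢCp,ᵢ(T_out − Tᵢ) = 0
Σ ṁᵢCp,ᵢTᵢ = 24.1×4.18×4.63 + 7.84×4.18×55.5 = 2285.2
Σ ṁᵢCp,ᵢ = 24.1×4.18 + 7.84×4.18 = 133.51
T_out = 2285.2 / 133.51 = 17.117 °C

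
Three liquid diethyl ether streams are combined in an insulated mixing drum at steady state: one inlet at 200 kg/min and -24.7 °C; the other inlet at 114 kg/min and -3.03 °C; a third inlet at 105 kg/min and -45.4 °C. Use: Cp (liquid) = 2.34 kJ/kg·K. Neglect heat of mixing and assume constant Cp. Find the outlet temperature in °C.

No heat crosses the boundary, so H_out = H_in.
Σ ṁᵢCp,ᵢTᵢ = 200×2.34×-24.7 + 114×2.34×-3.03 + 105×2.34×-45.4 = -23523
Σ ṁᵢCp,ᵢ = 200×2.34 + 114×2.34 + 105×2.34 = 980.46
T_out = -23523 / 980.46 = -23.991 °C

T_out = -24.0 °C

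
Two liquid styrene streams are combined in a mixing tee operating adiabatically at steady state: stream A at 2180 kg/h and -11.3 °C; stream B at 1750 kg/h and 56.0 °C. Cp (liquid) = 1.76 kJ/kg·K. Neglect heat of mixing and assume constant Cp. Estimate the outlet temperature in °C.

Adiabatic, steady state ⇒ Σ ṁᵢCp,ᵢ(T_out − Tᵢ) = 0
Σ ṁᵢCp,ᵢTᵢ = 2180×1.76×-11.3 + 1750×1.76×56.0 = 129120
Σ ṁᵢCp,ᵢ = 2180×1.76 + 1750×1.76 = 6916.8
T_out = 129120 / 6916.8 = 18.668 °C

T_out = 18.7 °C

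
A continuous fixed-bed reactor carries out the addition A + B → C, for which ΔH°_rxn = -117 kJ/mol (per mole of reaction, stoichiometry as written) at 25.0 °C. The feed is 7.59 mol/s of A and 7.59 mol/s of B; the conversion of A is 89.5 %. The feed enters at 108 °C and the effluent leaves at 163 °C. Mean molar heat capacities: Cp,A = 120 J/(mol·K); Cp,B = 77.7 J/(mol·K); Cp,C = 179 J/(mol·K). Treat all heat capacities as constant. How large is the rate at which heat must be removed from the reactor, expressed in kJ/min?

Extent of reaction ξ = 0.895 × 7.59 = 6.7931 mol/s
Reaction term: ξ·ΔH°_rxn = 6.7931 × -117 = -794.79 kJ/s
Sensible, feed 108→25 °C: -124.55 kJ/s
Outlet flows (mol/s): A 0.79695, B 0.79695, C 6.7931
Sensible, products 25→163 °C: 189.54 kJ/s
Q = ΔH = -729.79 kJ/s = -729.79 kW
Heat removed = 43787 kJ/min

Q_out = 43800 kJ/min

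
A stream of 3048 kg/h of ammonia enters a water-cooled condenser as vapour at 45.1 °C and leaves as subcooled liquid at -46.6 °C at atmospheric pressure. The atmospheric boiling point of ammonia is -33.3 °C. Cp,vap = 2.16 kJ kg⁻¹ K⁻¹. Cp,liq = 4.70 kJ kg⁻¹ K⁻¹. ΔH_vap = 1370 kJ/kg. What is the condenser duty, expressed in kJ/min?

Q_c = 81400 kJ/min

vapour 45.1→-33.3 °C: -169.34 kJ/kg
condensation at -33.3 °C: -1370 kJ/kg
liquid -33.3→-46.6 °C: -62.51 kJ/kg
Δh = -169.34 + -1370 + -62.51 = -1601.9 kJ/kg
Q = ṁ·Δh = 3048 kg/h × -1601.9 kJ/kg = -4.8825e+06 kJ/h
|Q| = 1356.2 kW = 81374 kJ/min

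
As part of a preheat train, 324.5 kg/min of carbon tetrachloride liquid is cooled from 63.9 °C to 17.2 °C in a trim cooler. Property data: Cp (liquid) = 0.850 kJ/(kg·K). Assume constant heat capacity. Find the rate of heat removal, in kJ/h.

Q = ṁ·Cp·ΔT = 324.5 × 0.850 × (17.2 − 63.9) = -12881 kJ/min
Converting: 12881 / 60 s = 214.68 kW
Cooling duty = 772860 kJ/h

Q_c = 773000 kJ/h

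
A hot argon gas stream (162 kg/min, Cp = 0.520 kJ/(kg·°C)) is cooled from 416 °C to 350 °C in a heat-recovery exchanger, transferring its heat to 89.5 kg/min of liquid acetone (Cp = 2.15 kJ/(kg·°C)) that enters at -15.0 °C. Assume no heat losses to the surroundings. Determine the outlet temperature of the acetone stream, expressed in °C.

T_c,out = 13.9 °C

Heat released by hot stream: Q = 162 × 0.520 × (416 − 350) = 5559.8 kJ/min
Energy balance on cold side (adiabatic exchanger): Q = ṁ_c·Cp_c·(T_c,out − T_c,in)
T_c,out = -15.0 + 5559.8/(89.5 × 2.15) = 13.894 °C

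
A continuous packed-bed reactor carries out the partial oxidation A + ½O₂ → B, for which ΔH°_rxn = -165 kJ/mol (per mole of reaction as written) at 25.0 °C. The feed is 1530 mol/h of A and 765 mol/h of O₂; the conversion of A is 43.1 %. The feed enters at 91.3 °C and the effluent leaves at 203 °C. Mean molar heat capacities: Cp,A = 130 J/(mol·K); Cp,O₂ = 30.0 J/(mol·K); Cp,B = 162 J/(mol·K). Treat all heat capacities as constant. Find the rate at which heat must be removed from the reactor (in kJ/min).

Q_out = 1370 kJ/min

Extent of reaction ξ = 0.431 × 1530 = 659.43 mol/h
Reaction term: ξ·ΔH°_rxn = 659.43 × -165 = -108810 kJ/h
Sensible, feed 91.3→25 °C: -14709 kJ/h
Outlet flows (mol/h): A 870.57, O₂ 435.29, B 659.43
Sensible, products 25→203 °C: 41485 kJ/h
Q = ΔH = -82030 kJ/h = -22.786 kW
Heat removed = 1367.2 kJ/min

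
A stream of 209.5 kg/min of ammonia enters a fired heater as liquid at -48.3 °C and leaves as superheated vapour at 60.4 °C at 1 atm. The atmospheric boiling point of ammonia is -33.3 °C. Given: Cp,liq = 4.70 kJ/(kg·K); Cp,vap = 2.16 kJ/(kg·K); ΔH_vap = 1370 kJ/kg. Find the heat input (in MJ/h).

liquid -48.3→-33.3 °C: 70.5 kJ/kg
vaporisation at -33.3 °C: 1370 kJ/kg
vapour -33.3→60.4 °C: 202.39 kJ/kg
Δh = 70.5 + 1370 + 202.39 = 1642.9 kJ/kg
Q = ṁ·Δh = 209.5 kg/min × 1642.9 kJ/kg = 344190 kJ/min
|Q| = 5736.4 kW = 20651 MJ/h

Q = 20700 MJ/h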